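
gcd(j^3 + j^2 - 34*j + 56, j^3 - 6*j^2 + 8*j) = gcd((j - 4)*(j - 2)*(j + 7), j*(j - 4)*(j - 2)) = j^2 - 6*j + 8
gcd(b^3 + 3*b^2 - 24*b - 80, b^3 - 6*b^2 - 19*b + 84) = b + 4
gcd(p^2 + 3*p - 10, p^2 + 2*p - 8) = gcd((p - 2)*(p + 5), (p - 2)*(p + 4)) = p - 2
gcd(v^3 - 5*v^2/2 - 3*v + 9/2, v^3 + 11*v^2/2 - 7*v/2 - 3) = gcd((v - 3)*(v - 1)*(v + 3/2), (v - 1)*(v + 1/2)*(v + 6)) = v - 1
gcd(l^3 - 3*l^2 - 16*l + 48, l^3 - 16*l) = l^2 - 16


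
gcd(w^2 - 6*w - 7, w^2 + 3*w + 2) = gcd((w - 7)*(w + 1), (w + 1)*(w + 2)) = w + 1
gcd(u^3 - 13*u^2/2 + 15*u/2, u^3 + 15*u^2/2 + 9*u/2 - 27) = u - 3/2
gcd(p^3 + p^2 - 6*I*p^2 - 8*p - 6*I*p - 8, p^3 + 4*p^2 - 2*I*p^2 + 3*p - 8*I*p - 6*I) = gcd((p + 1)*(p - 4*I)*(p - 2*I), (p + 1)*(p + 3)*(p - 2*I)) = p^2 + p*(1 - 2*I) - 2*I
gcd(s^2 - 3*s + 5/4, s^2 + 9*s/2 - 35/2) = s - 5/2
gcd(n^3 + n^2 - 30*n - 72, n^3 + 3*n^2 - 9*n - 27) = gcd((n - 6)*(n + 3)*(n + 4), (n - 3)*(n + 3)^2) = n + 3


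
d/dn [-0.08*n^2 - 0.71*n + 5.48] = -0.16*n - 0.71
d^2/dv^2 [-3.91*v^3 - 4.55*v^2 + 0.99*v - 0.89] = -23.46*v - 9.1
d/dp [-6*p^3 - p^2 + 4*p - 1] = -18*p^2 - 2*p + 4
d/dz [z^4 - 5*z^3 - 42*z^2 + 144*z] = 4*z^3 - 15*z^2 - 84*z + 144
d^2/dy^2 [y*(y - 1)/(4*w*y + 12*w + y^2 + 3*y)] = 2*(y*(y - 1)*(4*w + 2*y + 3)^2 - (y*(y - 1) + y*(4*w + 2*y + 3) + (y - 1)*(4*w + 2*y + 3))*(4*w*y + 12*w + y^2 + 3*y) + (4*w*y + 12*w + y^2 + 3*y)^2)/(4*w*y + 12*w + y^2 + 3*y)^3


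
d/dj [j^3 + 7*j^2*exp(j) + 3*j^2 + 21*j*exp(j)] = 7*j^2*exp(j) + 3*j^2 + 35*j*exp(j) + 6*j + 21*exp(j)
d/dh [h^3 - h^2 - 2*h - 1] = 3*h^2 - 2*h - 2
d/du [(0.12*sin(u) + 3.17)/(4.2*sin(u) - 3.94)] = -13.7868*cos(u)/(4.2*sin(u) - 3.94)^2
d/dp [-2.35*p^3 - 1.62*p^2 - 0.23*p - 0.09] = -7.05*p^2 - 3.24*p - 0.23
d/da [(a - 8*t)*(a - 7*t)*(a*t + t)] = t*(3*a^2 - 30*a*t + 2*a + 56*t^2 - 15*t)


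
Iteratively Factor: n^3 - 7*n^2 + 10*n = (n - 2)*(n^2 - 5*n) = n*(n - 2)*(n - 5)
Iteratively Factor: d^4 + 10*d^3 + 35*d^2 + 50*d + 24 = (d + 1)*(d^3 + 9*d^2 + 26*d + 24) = (d + 1)*(d + 3)*(d^2 + 6*d + 8) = (d + 1)*(d + 3)*(d + 4)*(d + 2)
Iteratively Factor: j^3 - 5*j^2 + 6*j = (j)*(j^2 - 5*j + 6) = j*(j - 2)*(j - 3)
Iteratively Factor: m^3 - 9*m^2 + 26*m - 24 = (m - 4)*(m^2 - 5*m + 6) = (m - 4)*(m - 2)*(m - 3)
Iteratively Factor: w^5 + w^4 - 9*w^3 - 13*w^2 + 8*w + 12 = (w - 1)*(w^4 + 2*w^3 - 7*w^2 - 20*w - 12) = (w - 1)*(w + 2)*(w^3 - 7*w - 6) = (w - 3)*(w - 1)*(w + 2)*(w^2 + 3*w + 2) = (w - 3)*(w - 1)*(w + 1)*(w + 2)*(w + 2)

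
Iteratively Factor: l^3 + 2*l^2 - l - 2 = (l + 2)*(l^2 - 1) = (l + 1)*(l + 2)*(l - 1)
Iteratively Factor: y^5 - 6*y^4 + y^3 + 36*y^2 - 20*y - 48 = (y + 2)*(y^4 - 8*y^3 + 17*y^2 + 2*y - 24) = (y - 2)*(y + 2)*(y^3 - 6*y^2 + 5*y + 12) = (y - 2)*(y + 1)*(y + 2)*(y^2 - 7*y + 12) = (y - 3)*(y - 2)*(y + 1)*(y + 2)*(y - 4)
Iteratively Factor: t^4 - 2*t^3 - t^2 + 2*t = (t - 2)*(t^3 - t) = (t - 2)*(t + 1)*(t^2 - t) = (t - 2)*(t - 1)*(t + 1)*(t)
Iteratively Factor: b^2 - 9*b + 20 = (b - 5)*(b - 4)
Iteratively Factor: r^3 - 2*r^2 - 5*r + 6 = (r - 1)*(r^2 - r - 6) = (r - 1)*(r + 2)*(r - 3)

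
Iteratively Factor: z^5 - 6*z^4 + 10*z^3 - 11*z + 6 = (z - 1)*(z^4 - 5*z^3 + 5*z^2 + 5*z - 6) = (z - 3)*(z - 1)*(z^3 - 2*z^2 - z + 2) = (z - 3)*(z - 1)^2*(z^2 - z - 2) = (z - 3)*(z - 1)^2*(z + 1)*(z - 2)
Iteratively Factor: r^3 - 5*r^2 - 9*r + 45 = (r - 3)*(r^2 - 2*r - 15) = (r - 3)*(r + 3)*(r - 5)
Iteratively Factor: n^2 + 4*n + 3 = (n + 1)*(n + 3)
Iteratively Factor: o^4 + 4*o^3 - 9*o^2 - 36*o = (o + 4)*(o^3 - 9*o) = (o + 3)*(o + 4)*(o^2 - 3*o) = (o - 3)*(o + 3)*(o + 4)*(o)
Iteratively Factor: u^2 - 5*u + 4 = (u - 4)*(u - 1)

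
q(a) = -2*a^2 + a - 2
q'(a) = 1 - 4*a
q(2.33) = -10.53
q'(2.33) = -8.32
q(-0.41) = -2.75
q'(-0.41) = 2.64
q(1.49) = -4.95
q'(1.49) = -4.96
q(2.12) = -8.87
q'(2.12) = -7.48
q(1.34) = -4.25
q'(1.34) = -4.36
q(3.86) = -27.94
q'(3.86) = -14.44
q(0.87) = -2.64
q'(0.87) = -2.48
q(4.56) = -39.03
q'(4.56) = -17.24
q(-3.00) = -23.00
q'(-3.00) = 13.00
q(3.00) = -17.00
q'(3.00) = -11.00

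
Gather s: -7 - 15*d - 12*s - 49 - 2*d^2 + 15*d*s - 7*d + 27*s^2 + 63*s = -2*d^2 - 22*d + 27*s^2 + s*(15*d + 51) - 56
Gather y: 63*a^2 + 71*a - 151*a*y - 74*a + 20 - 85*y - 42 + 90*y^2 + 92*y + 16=63*a^2 - 3*a + 90*y^2 + y*(7 - 151*a) - 6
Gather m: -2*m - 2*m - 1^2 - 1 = -4*m - 2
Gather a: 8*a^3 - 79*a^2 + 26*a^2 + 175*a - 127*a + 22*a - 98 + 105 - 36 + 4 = 8*a^3 - 53*a^2 + 70*a - 25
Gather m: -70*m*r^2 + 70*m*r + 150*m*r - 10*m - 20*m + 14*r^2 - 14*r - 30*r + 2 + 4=m*(-70*r^2 + 220*r - 30) + 14*r^2 - 44*r + 6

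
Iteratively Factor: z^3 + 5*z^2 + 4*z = (z)*(z^2 + 5*z + 4) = z*(z + 4)*(z + 1)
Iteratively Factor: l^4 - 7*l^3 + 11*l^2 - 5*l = (l - 1)*(l^3 - 6*l^2 + 5*l) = (l - 1)^2*(l^2 - 5*l) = (l - 5)*(l - 1)^2*(l)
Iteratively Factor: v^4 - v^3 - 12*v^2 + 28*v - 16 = (v - 2)*(v^3 + v^2 - 10*v + 8) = (v - 2)*(v - 1)*(v^2 + 2*v - 8) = (v - 2)*(v - 1)*(v + 4)*(v - 2)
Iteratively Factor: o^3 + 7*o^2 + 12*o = (o + 3)*(o^2 + 4*o) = (o + 3)*(o + 4)*(o)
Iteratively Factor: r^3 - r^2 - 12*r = (r - 4)*(r^2 + 3*r) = r*(r - 4)*(r + 3)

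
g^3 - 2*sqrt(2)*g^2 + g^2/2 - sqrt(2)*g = g*(g + 1/2)*(g - 2*sqrt(2))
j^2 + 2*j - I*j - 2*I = (j + 2)*(j - I)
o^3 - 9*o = o*(o - 3)*(o + 3)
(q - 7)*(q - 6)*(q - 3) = q^3 - 16*q^2 + 81*q - 126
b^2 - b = b*(b - 1)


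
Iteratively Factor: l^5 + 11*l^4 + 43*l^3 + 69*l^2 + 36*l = (l)*(l^4 + 11*l^3 + 43*l^2 + 69*l + 36) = l*(l + 3)*(l^3 + 8*l^2 + 19*l + 12) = l*(l + 3)*(l + 4)*(l^2 + 4*l + 3) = l*(l + 1)*(l + 3)*(l + 4)*(l + 3)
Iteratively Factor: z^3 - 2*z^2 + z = (z - 1)*(z^2 - z) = z*(z - 1)*(z - 1)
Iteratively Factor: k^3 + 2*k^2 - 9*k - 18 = (k + 3)*(k^2 - k - 6) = (k + 2)*(k + 3)*(k - 3)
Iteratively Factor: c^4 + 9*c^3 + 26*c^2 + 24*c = (c)*(c^3 + 9*c^2 + 26*c + 24) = c*(c + 3)*(c^2 + 6*c + 8) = c*(c + 2)*(c + 3)*(c + 4)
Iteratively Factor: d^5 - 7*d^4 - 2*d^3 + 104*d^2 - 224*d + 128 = (d - 4)*(d^4 - 3*d^3 - 14*d^2 + 48*d - 32) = (d - 4)*(d - 2)*(d^3 - d^2 - 16*d + 16) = (d - 4)*(d - 2)*(d - 1)*(d^2 - 16) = (d - 4)^2*(d - 2)*(d - 1)*(d + 4)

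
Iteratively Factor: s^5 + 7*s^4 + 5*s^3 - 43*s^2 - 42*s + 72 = (s + 3)*(s^4 + 4*s^3 - 7*s^2 - 22*s + 24) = (s + 3)^2*(s^3 + s^2 - 10*s + 8) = (s - 1)*(s + 3)^2*(s^2 + 2*s - 8) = (s - 1)*(s + 3)^2*(s + 4)*(s - 2)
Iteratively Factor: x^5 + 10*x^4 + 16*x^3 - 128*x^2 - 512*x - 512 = (x + 2)*(x^4 + 8*x^3 - 128*x - 256) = (x + 2)*(x + 4)*(x^3 + 4*x^2 - 16*x - 64) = (x - 4)*(x + 2)*(x + 4)*(x^2 + 8*x + 16) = (x - 4)*(x + 2)*(x + 4)^2*(x + 4)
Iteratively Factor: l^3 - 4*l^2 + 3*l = (l - 1)*(l^2 - 3*l) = l*(l - 1)*(l - 3)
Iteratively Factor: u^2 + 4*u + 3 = (u + 3)*(u + 1)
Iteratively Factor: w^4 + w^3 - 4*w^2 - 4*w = (w + 2)*(w^3 - w^2 - 2*w) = w*(w + 2)*(w^2 - w - 2) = w*(w - 2)*(w + 2)*(w + 1)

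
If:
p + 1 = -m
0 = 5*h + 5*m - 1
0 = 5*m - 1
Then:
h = 0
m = 1/5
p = -6/5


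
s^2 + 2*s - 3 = (s - 1)*(s + 3)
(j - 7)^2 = j^2 - 14*j + 49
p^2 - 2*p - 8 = (p - 4)*(p + 2)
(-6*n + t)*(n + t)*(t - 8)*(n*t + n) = -6*n^3*t^2 + 42*n^3*t + 48*n^3 - 5*n^2*t^3 + 35*n^2*t^2 + 40*n^2*t + n*t^4 - 7*n*t^3 - 8*n*t^2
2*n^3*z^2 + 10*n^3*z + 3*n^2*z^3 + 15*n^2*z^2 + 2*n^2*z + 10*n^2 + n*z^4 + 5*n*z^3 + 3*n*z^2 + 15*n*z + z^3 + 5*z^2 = (n + z)*(2*n + z)*(z + 5)*(n*z + 1)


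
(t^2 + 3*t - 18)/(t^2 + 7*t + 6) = (t - 3)/(t + 1)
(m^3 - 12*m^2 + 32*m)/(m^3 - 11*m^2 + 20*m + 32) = m/(m + 1)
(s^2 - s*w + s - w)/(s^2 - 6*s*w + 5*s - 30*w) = (s^2 - s*w + s - w)/(s^2 - 6*s*w + 5*s - 30*w)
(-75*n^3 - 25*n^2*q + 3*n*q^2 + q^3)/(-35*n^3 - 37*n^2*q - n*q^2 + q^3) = (-15*n^2 - 2*n*q + q^2)/(-7*n^2 - 6*n*q + q^2)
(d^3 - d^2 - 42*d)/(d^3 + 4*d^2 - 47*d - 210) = d/(d + 5)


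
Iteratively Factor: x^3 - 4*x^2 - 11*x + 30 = (x - 2)*(x^2 - 2*x - 15) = (x - 2)*(x + 3)*(x - 5)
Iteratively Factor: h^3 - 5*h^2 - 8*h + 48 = (h - 4)*(h^2 - h - 12) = (h - 4)^2*(h + 3)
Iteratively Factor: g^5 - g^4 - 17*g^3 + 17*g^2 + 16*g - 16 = (g + 1)*(g^4 - 2*g^3 - 15*g^2 + 32*g - 16) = (g - 1)*(g + 1)*(g^3 - g^2 - 16*g + 16) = (g - 4)*(g - 1)*(g + 1)*(g^2 + 3*g - 4) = (g - 4)*(g - 1)*(g + 1)*(g + 4)*(g - 1)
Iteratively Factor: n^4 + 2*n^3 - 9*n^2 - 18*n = (n + 2)*(n^3 - 9*n) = (n - 3)*(n + 2)*(n^2 + 3*n) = (n - 3)*(n + 2)*(n + 3)*(n)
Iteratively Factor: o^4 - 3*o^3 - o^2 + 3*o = (o - 3)*(o^3 - o) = o*(o - 3)*(o^2 - 1) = o*(o - 3)*(o - 1)*(o + 1)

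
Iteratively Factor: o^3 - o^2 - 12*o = (o + 3)*(o^2 - 4*o) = o*(o + 3)*(o - 4)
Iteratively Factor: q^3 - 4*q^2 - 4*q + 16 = (q + 2)*(q^2 - 6*q + 8) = (q - 2)*(q + 2)*(q - 4)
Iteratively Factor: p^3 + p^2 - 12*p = (p - 3)*(p^2 + 4*p) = p*(p - 3)*(p + 4)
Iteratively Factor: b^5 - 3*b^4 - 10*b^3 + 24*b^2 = (b - 4)*(b^4 + b^3 - 6*b^2) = (b - 4)*(b + 3)*(b^3 - 2*b^2) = b*(b - 4)*(b + 3)*(b^2 - 2*b) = b^2*(b - 4)*(b + 3)*(b - 2)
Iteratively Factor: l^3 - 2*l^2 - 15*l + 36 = (l - 3)*(l^2 + l - 12) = (l - 3)^2*(l + 4)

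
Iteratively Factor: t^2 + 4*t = (t)*(t + 4)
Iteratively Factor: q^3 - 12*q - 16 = (q + 2)*(q^2 - 2*q - 8) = (q + 2)^2*(q - 4)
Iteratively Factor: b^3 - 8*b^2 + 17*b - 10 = (b - 2)*(b^2 - 6*b + 5) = (b - 2)*(b - 1)*(b - 5)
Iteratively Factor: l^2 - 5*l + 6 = (l - 2)*(l - 3)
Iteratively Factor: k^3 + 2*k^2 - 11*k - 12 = (k + 4)*(k^2 - 2*k - 3) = (k - 3)*(k + 4)*(k + 1)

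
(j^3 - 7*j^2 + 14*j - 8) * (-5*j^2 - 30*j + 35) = -5*j^5 + 5*j^4 + 175*j^3 - 625*j^2 + 730*j - 280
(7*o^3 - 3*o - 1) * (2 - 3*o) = -21*o^4 + 14*o^3 + 9*o^2 - 3*o - 2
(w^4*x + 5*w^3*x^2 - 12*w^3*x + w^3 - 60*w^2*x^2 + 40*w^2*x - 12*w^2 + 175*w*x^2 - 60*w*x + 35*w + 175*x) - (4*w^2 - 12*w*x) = w^4*x + 5*w^3*x^2 - 12*w^3*x + w^3 - 60*w^2*x^2 + 40*w^2*x - 16*w^2 + 175*w*x^2 - 48*w*x + 35*w + 175*x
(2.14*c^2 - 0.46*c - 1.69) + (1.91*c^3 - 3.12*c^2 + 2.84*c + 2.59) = 1.91*c^3 - 0.98*c^2 + 2.38*c + 0.9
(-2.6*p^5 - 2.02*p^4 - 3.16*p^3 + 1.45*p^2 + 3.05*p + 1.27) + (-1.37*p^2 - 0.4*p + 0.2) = -2.6*p^5 - 2.02*p^4 - 3.16*p^3 + 0.0799999999999998*p^2 + 2.65*p + 1.47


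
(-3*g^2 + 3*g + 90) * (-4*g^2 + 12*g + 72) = 12*g^4 - 48*g^3 - 540*g^2 + 1296*g + 6480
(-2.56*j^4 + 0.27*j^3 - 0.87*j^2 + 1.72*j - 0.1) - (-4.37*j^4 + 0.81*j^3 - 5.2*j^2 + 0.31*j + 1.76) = 1.81*j^4 - 0.54*j^3 + 4.33*j^2 + 1.41*j - 1.86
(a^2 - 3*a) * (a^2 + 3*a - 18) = a^4 - 27*a^2 + 54*a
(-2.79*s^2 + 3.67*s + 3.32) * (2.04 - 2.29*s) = 6.3891*s^3 - 14.0959*s^2 - 0.116*s + 6.7728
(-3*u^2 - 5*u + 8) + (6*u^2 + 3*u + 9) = 3*u^2 - 2*u + 17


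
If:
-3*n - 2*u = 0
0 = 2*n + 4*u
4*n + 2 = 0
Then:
No Solution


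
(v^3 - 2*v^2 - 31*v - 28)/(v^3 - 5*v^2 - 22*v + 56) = (v + 1)/(v - 2)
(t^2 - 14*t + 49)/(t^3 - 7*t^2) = (t - 7)/t^2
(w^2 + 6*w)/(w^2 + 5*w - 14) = w*(w + 6)/(w^2 + 5*w - 14)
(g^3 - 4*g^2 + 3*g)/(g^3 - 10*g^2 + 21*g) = (g - 1)/(g - 7)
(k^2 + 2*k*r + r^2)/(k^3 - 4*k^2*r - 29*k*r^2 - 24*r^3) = (-k - r)/(-k^2 + 5*k*r + 24*r^2)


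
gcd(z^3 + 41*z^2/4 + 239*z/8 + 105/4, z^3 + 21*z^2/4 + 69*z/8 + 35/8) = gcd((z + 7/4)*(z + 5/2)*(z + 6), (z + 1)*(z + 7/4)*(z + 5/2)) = z^2 + 17*z/4 + 35/8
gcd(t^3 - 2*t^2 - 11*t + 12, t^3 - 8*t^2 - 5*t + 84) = t^2 - t - 12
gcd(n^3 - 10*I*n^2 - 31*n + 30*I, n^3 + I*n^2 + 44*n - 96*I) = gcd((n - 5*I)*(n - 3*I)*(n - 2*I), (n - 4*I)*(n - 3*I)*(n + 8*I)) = n - 3*I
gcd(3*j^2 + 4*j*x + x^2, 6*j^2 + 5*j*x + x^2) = 3*j + x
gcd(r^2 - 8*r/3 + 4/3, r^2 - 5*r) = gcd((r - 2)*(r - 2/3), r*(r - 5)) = 1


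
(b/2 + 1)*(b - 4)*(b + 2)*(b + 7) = b^4/2 + 7*b^3/2 - 6*b^2 - 50*b - 56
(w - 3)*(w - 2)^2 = w^3 - 7*w^2 + 16*w - 12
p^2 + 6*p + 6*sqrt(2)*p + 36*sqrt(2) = (p + 6)*(p + 6*sqrt(2))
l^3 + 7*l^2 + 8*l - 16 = (l - 1)*(l + 4)^2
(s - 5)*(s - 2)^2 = s^3 - 9*s^2 + 24*s - 20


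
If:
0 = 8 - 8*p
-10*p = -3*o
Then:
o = 10/3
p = 1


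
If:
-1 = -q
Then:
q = 1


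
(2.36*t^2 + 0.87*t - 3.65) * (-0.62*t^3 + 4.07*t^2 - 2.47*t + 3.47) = -1.4632*t^5 + 9.0658*t^4 - 0.0253000000000001*t^3 - 8.8152*t^2 + 12.0344*t - 12.6655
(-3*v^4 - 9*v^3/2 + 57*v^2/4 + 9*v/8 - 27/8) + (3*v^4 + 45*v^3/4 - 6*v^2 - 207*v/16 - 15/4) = 27*v^3/4 + 33*v^2/4 - 189*v/16 - 57/8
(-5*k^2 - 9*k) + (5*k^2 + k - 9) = -8*k - 9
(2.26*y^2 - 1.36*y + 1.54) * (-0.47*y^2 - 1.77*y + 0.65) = -1.0622*y^4 - 3.361*y^3 + 3.1524*y^2 - 3.6098*y + 1.001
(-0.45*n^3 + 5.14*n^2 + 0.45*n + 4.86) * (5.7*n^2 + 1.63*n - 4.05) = -2.565*n^5 + 28.5645*n^4 + 12.7657*n^3 + 7.6185*n^2 + 6.0993*n - 19.683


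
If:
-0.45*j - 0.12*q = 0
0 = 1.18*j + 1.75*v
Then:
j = -1.48305084745763*v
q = 5.5614406779661*v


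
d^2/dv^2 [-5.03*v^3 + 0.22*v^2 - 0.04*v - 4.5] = 0.44 - 30.18*v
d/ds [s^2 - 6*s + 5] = 2*s - 6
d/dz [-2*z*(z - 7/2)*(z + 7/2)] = 49/2 - 6*z^2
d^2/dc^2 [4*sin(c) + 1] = -4*sin(c)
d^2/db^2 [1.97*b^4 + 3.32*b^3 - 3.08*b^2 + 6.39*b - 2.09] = 23.64*b^2 + 19.92*b - 6.16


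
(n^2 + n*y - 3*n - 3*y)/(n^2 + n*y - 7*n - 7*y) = (n - 3)/(n - 7)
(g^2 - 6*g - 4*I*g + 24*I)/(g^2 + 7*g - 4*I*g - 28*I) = (g - 6)/(g + 7)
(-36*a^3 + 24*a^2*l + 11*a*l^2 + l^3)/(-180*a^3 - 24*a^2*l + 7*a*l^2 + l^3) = (a - l)/(5*a - l)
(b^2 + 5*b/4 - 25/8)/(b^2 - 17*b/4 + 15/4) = (b + 5/2)/(b - 3)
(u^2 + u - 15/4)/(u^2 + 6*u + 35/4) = (2*u - 3)/(2*u + 7)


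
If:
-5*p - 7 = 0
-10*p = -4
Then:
No Solution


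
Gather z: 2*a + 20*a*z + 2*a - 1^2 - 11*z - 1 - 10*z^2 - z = 4*a - 10*z^2 + z*(20*a - 12) - 2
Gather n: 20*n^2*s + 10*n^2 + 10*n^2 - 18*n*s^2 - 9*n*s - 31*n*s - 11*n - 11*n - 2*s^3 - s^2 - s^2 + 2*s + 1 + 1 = n^2*(20*s + 20) + n*(-18*s^2 - 40*s - 22) - 2*s^3 - 2*s^2 + 2*s + 2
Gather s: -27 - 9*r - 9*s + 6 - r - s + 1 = -10*r - 10*s - 20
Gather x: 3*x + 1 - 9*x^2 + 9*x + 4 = -9*x^2 + 12*x + 5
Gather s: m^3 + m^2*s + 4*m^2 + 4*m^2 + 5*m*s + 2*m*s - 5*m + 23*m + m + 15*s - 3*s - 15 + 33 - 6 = m^3 + 8*m^2 + 19*m + s*(m^2 + 7*m + 12) + 12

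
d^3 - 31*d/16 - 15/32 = (d - 3/2)*(d + 1/4)*(d + 5/4)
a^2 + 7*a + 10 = (a + 2)*(a + 5)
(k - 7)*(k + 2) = k^2 - 5*k - 14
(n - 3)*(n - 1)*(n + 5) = n^3 + n^2 - 17*n + 15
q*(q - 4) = q^2 - 4*q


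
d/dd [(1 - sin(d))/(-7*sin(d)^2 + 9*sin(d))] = (-7*cos(d) + 14/tan(d) - 9*cos(d)/sin(d)^2)/(7*sin(d) - 9)^2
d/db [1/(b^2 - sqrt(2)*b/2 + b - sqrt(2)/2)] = 2*(-4*b - 2 + sqrt(2))/(2*b^2 - sqrt(2)*b + 2*b - sqrt(2))^2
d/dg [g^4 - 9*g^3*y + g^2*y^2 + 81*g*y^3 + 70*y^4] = 4*g^3 - 27*g^2*y + 2*g*y^2 + 81*y^3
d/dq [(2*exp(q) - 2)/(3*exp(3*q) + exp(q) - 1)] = -12*exp(4*q)/(3*exp(3*q) + exp(q) - 1)^2 + 18*exp(3*q)/(3*exp(3*q) + exp(q) - 1)^2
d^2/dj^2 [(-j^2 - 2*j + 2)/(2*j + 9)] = -74/(8*j^3 + 108*j^2 + 486*j + 729)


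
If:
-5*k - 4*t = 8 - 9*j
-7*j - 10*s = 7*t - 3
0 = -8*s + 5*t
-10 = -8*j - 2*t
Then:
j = 11/8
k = 51/40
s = -5/16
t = -1/2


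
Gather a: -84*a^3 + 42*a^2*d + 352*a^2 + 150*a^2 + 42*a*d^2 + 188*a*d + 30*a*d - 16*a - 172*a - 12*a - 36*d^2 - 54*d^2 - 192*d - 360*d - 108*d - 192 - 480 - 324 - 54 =-84*a^3 + a^2*(42*d + 502) + a*(42*d^2 + 218*d - 200) - 90*d^2 - 660*d - 1050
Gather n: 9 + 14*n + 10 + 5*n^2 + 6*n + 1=5*n^2 + 20*n + 20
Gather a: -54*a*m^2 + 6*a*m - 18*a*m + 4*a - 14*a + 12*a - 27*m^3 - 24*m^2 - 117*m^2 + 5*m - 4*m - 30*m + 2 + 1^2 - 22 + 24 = a*(-54*m^2 - 12*m + 2) - 27*m^3 - 141*m^2 - 29*m + 5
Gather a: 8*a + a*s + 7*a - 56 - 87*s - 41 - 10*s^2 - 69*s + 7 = a*(s + 15) - 10*s^2 - 156*s - 90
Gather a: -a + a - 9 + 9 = 0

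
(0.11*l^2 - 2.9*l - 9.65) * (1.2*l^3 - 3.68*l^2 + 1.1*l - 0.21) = 0.132*l^5 - 3.8848*l^4 - 0.786999999999999*l^3 + 32.2989*l^2 - 10.006*l + 2.0265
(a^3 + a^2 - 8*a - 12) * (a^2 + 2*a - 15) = a^5 + 3*a^4 - 21*a^3 - 43*a^2 + 96*a + 180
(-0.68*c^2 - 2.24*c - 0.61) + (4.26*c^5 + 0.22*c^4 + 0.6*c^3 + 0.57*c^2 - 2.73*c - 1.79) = 4.26*c^5 + 0.22*c^4 + 0.6*c^3 - 0.11*c^2 - 4.97*c - 2.4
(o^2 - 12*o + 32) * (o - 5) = o^3 - 17*o^2 + 92*o - 160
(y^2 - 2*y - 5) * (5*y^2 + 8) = 5*y^4 - 10*y^3 - 17*y^2 - 16*y - 40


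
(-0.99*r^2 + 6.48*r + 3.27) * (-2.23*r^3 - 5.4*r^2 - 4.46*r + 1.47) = 2.2077*r^5 - 9.1044*r^4 - 37.8687*r^3 - 48.0141*r^2 - 5.0586*r + 4.8069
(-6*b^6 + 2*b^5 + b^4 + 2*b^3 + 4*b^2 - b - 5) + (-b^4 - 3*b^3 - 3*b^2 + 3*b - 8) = -6*b^6 + 2*b^5 - b^3 + b^2 + 2*b - 13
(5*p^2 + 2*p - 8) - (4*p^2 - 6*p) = p^2 + 8*p - 8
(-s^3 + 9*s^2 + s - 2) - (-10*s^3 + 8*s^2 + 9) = 9*s^3 + s^2 + s - 11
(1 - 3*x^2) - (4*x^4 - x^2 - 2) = -4*x^4 - 2*x^2 + 3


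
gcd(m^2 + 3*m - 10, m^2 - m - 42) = 1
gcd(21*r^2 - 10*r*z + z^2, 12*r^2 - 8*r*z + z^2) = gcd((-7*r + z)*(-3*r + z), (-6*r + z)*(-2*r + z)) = 1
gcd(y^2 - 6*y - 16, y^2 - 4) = y + 2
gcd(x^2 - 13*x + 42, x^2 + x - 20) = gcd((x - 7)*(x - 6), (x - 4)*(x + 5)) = 1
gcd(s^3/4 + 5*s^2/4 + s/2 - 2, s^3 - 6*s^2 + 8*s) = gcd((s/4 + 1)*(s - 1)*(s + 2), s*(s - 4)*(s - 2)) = 1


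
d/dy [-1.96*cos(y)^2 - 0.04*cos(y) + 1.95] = (3.92*cos(y) + 0.04)*sin(y)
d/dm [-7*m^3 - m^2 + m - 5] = -21*m^2 - 2*m + 1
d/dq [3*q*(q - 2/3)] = 6*q - 2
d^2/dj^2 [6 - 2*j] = 0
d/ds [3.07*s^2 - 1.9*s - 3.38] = 6.14*s - 1.9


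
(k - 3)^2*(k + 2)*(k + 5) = k^4 + k^3 - 23*k^2 + 3*k + 90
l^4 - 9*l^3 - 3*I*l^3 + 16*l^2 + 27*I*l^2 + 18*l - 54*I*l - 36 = (l - 6)*(l - 3)*(l - 2*I)*(l - I)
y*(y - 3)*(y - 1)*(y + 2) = y^4 - 2*y^3 - 5*y^2 + 6*y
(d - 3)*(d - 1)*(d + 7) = d^3 + 3*d^2 - 25*d + 21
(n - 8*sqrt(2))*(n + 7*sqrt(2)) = n^2 - sqrt(2)*n - 112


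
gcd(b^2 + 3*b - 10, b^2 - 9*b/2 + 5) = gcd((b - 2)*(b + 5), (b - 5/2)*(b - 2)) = b - 2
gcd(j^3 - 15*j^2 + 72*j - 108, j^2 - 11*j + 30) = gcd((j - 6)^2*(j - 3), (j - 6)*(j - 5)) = j - 6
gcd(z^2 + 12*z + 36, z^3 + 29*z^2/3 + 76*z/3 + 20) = z + 6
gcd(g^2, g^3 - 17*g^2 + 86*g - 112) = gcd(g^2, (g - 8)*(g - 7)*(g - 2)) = 1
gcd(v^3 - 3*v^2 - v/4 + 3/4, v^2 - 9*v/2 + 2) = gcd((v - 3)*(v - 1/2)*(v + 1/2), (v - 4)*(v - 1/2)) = v - 1/2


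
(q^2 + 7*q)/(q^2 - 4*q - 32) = q*(q + 7)/(q^2 - 4*q - 32)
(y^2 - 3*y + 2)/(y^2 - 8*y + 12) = (y - 1)/(y - 6)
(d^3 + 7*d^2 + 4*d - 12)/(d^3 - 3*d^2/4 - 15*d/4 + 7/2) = 4*(d + 6)/(4*d - 7)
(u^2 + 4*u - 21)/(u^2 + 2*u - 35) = (u - 3)/(u - 5)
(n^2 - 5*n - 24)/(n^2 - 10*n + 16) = (n + 3)/(n - 2)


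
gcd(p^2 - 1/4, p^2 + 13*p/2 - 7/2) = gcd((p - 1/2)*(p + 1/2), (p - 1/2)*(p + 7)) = p - 1/2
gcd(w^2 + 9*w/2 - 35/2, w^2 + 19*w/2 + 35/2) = w + 7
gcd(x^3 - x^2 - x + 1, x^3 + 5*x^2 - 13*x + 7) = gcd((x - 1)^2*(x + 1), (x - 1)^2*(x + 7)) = x^2 - 2*x + 1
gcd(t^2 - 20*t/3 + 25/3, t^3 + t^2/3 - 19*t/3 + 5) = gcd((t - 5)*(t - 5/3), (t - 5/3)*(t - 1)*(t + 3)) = t - 5/3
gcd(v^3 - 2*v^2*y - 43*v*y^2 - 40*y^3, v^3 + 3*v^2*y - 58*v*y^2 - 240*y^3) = -v^2 + 3*v*y + 40*y^2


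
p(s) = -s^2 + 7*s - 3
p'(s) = 7 - 2*s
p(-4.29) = -51.43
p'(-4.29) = 15.58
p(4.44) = 8.37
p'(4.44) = -1.88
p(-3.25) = -36.31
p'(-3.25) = 13.50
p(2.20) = 7.56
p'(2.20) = 2.60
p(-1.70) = -17.79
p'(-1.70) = 10.40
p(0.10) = -2.31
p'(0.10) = 6.80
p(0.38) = -0.48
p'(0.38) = 6.24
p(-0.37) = -5.73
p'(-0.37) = 7.74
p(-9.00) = -147.00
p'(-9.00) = 25.00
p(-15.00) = -333.00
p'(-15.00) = 37.00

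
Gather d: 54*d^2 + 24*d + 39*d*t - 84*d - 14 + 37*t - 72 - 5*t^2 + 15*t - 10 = 54*d^2 + d*(39*t - 60) - 5*t^2 + 52*t - 96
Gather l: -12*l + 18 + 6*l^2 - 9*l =6*l^2 - 21*l + 18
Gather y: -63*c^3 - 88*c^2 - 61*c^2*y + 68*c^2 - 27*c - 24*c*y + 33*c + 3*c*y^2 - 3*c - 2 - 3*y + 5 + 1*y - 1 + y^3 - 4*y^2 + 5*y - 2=-63*c^3 - 20*c^2 + 3*c + y^3 + y^2*(3*c - 4) + y*(-61*c^2 - 24*c + 3)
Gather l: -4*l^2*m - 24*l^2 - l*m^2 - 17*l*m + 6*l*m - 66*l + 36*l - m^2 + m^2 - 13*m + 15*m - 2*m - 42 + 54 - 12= l^2*(-4*m - 24) + l*(-m^2 - 11*m - 30)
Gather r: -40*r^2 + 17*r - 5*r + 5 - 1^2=-40*r^2 + 12*r + 4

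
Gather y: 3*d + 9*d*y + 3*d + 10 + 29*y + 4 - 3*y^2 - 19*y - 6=6*d - 3*y^2 + y*(9*d + 10) + 8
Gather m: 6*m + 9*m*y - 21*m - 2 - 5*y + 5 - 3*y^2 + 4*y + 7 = m*(9*y - 15) - 3*y^2 - y + 10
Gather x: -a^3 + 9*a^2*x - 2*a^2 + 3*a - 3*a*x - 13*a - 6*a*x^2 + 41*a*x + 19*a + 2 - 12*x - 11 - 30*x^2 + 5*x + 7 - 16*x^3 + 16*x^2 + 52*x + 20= -a^3 - 2*a^2 + 9*a - 16*x^3 + x^2*(-6*a - 14) + x*(9*a^2 + 38*a + 45) + 18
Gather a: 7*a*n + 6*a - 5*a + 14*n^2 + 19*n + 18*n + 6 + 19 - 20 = a*(7*n + 1) + 14*n^2 + 37*n + 5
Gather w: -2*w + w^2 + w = w^2 - w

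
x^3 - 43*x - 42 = (x - 7)*(x + 1)*(x + 6)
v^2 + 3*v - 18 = (v - 3)*(v + 6)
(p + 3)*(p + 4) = p^2 + 7*p + 12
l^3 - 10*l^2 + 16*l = l*(l - 8)*(l - 2)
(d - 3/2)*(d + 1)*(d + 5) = d^3 + 9*d^2/2 - 4*d - 15/2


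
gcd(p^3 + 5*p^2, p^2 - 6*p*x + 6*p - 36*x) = 1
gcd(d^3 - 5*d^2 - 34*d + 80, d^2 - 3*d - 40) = d^2 - 3*d - 40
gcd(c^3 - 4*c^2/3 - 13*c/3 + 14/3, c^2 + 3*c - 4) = c - 1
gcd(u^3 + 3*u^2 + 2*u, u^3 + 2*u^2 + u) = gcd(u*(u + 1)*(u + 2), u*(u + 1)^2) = u^2 + u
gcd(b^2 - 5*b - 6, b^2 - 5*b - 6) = b^2 - 5*b - 6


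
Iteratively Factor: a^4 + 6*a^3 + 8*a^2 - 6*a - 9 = (a + 3)*(a^3 + 3*a^2 - a - 3) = (a + 3)^2*(a^2 - 1) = (a + 1)*(a + 3)^2*(a - 1)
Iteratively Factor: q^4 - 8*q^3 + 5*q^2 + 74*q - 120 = (q - 4)*(q^3 - 4*q^2 - 11*q + 30) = (q - 4)*(q + 3)*(q^2 - 7*q + 10) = (q - 5)*(q - 4)*(q + 3)*(q - 2)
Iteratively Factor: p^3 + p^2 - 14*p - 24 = (p + 2)*(p^2 - p - 12) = (p + 2)*(p + 3)*(p - 4)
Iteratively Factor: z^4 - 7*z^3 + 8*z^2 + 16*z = (z - 4)*(z^3 - 3*z^2 - 4*z) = (z - 4)^2*(z^2 + z) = (z - 4)^2*(z + 1)*(z)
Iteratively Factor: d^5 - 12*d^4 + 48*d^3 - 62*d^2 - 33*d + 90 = (d - 2)*(d^4 - 10*d^3 + 28*d^2 - 6*d - 45) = (d - 3)*(d - 2)*(d^3 - 7*d^2 + 7*d + 15) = (d - 3)^2*(d - 2)*(d^2 - 4*d - 5) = (d - 3)^2*(d - 2)*(d + 1)*(d - 5)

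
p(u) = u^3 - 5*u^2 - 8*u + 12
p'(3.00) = -11.00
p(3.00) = -30.00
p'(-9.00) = 325.00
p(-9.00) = -1050.00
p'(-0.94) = 4.05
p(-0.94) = 14.27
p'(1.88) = -16.20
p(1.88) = -14.07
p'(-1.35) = 10.97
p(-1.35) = 11.23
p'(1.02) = -15.08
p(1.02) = -0.30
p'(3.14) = -9.82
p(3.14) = -31.46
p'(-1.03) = 5.48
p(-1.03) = 13.84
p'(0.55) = -12.59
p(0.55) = 6.25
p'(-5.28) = 128.44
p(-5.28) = -232.35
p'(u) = 3*u^2 - 10*u - 8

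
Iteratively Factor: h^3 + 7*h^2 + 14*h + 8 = (h + 4)*(h^2 + 3*h + 2) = (h + 2)*(h + 4)*(h + 1)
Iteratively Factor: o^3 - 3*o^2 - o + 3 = (o - 1)*(o^2 - 2*o - 3) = (o - 3)*(o - 1)*(o + 1)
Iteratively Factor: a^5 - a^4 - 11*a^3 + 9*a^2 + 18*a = (a - 2)*(a^4 + a^3 - 9*a^2 - 9*a) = a*(a - 2)*(a^3 + a^2 - 9*a - 9) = a*(a - 2)*(a + 1)*(a^2 - 9) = a*(a - 2)*(a + 1)*(a + 3)*(a - 3)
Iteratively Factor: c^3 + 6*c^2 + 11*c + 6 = (c + 3)*(c^2 + 3*c + 2) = (c + 1)*(c + 3)*(c + 2)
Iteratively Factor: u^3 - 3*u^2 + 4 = (u - 2)*(u^2 - u - 2) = (u - 2)*(u + 1)*(u - 2)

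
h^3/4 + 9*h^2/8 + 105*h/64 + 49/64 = (h/4 + 1/4)*(h + 7/4)^2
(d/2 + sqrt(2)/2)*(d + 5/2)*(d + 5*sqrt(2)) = d^3/2 + 5*d^2/4 + 3*sqrt(2)*d^2 + 5*d + 15*sqrt(2)*d/2 + 25/2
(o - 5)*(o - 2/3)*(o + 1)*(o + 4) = o^4 - 2*o^3/3 - 21*o^2 - 6*o + 40/3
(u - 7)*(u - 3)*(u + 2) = u^3 - 8*u^2 + u + 42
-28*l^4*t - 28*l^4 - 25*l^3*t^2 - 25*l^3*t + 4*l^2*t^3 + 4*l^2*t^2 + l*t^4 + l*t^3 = (-4*l + t)*(l + t)*(7*l + t)*(l*t + l)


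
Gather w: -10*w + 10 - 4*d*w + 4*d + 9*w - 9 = 4*d + w*(-4*d - 1) + 1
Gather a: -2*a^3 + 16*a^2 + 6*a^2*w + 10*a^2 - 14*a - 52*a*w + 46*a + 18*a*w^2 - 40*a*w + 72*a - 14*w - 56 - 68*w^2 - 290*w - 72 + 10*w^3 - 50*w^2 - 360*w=-2*a^3 + a^2*(6*w + 26) + a*(18*w^2 - 92*w + 104) + 10*w^3 - 118*w^2 - 664*w - 128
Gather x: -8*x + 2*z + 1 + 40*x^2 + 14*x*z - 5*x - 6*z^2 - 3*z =40*x^2 + x*(14*z - 13) - 6*z^2 - z + 1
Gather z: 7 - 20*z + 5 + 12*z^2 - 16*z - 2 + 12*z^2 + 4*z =24*z^2 - 32*z + 10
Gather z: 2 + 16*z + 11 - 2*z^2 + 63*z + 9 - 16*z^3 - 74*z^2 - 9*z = -16*z^3 - 76*z^2 + 70*z + 22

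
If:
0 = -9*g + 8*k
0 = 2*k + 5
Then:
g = -20/9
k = -5/2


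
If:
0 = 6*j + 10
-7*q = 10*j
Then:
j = -5/3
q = 50/21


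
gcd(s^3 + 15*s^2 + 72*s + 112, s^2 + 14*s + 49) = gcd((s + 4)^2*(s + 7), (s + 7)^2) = s + 7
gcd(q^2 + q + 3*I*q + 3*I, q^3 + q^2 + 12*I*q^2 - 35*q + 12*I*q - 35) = q + 1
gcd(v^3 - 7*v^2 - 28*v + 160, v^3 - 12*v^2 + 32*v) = v^2 - 12*v + 32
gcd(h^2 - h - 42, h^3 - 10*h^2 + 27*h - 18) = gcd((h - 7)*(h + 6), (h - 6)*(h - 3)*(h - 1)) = 1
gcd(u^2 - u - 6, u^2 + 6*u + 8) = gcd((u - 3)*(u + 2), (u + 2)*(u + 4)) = u + 2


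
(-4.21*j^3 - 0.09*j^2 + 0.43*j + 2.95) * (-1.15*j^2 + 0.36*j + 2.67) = 4.8415*j^5 - 1.4121*j^4 - 11.7676*j^3 - 3.478*j^2 + 2.2101*j + 7.8765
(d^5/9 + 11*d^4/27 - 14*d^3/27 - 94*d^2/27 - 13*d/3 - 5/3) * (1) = d^5/9 + 11*d^4/27 - 14*d^3/27 - 94*d^2/27 - 13*d/3 - 5/3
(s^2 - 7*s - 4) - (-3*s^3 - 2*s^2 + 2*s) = 3*s^3 + 3*s^2 - 9*s - 4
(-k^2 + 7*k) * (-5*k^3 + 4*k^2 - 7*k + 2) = 5*k^5 - 39*k^4 + 35*k^3 - 51*k^2 + 14*k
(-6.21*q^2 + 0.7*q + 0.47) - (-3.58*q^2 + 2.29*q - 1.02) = -2.63*q^2 - 1.59*q + 1.49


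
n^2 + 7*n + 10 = (n + 2)*(n + 5)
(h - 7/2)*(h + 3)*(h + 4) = h^3 + 7*h^2/2 - 25*h/2 - 42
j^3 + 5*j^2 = j^2*(j + 5)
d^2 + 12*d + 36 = (d + 6)^2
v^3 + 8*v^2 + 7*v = v*(v + 1)*(v + 7)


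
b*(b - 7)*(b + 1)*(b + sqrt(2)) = b^4 - 6*b^3 + sqrt(2)*b^3 - 6*sqrt(2)*b^2 - 7*b^2 - 7*sqrt(2)*b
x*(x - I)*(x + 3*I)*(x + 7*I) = x^4 + 9*I*x^3 - 11*x^2 + 21*I*x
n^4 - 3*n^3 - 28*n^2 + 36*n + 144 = (n - 6)*(n - 3)*(n + 2)*(n + 4)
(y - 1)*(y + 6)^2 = y^3 + 11*y^2 + 24*y - 36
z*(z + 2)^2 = z^3 + 4*z^2 + 4*z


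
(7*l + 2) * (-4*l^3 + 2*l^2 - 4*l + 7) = -28*l^4 + 6*l^3 - 24*l^2 + 41*l + 14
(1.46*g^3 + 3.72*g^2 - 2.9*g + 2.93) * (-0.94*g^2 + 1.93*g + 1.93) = -1.3724*g^5 - 0.679*g^4 + 12.7234*g^3 - 1.1716*g^2 + 0.057900000000001*g + 5.6549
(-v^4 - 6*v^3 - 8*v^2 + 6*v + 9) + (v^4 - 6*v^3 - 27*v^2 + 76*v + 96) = -12*v^3 - 35*v^2 + 82*v + 105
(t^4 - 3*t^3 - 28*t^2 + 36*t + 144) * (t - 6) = t^5 - 9*t^4 - 10*t^3 + 204*t^2 - 72*t - 864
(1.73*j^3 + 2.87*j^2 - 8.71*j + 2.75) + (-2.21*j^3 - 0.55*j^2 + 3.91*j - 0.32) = -0.48*j^3 + 2.32*j^2 - 4.8*j + 2.43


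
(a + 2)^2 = a^2 + 4*a + 4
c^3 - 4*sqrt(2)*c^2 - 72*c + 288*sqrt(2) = (c - 6*sqrt(2))*(c - 4*sqrt(2))*(c + 6*sqrt(2))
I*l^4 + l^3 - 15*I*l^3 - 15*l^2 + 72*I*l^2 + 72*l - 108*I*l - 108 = (l - 6)^2*(l - 3)*(I*l + 1)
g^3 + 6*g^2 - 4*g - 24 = (g - 2)*(g + 2)*(g + 6)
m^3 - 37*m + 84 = (m - 4)*(m - 3)*(m + 7)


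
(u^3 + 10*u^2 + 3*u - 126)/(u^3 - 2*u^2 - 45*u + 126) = (u + 6)/(u - 6)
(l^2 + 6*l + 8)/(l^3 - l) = (l^2 + 6*l + 8)/(l^3 - l)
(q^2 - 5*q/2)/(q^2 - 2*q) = (q - 5/2)/(q - 2)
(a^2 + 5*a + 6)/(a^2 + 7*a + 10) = (a + 3)/(a + 5)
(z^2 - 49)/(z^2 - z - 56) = (z - 7)/(z - 8)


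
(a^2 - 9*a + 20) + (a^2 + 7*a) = 2*a^2 - 2*a + 20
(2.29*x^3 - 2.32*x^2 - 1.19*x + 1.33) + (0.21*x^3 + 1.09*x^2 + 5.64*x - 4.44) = 2.5*x^3 - 1.23*x^2 + 4.45*x - 3.11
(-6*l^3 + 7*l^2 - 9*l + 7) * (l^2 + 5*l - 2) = -6*l^5 - 23*l^4 + 38*l^3 - 52*l^2 + 53*l - 14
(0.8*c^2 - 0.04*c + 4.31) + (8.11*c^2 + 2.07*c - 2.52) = 8.91*c^2 + 2.03*c + 1.79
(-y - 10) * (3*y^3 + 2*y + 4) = -3*y^4 - 30*y^3 - 2*y^2 - 24*y - 40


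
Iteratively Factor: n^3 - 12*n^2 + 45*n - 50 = (n - 5)*(n^2 - 7*n + 10) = (n - 5)^2*(n - 2)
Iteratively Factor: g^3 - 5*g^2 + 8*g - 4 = (g - 2)*(g^2 - 3*g + 2) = (g - 2)^2*(g - 1)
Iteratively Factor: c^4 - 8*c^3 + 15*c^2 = (c)*(c^3 - 8*c^2 + 15*c) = c^2*(c^2 - 8*c + 15) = c^2*(c - 5)*(c - 3)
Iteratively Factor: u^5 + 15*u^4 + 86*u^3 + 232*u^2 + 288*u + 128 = (u + 4)*(u^4 + 11*u^3 + 42*u^2 + 64*u + 32) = (u + 2)*(u + 4)*(u^3 + 9*u^2 + 24*u + 16) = (u + 2)*(u + 4)^2*(u^2 + 5*u + 4) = (u + 2)*(u + 4)^3*(u + 1)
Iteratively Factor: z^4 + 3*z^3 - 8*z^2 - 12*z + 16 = (z + 4)*(z^3 - z^2 - 4*z + 4) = (z - 2)*(z + 4)*(z^2 + z - 2) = (z - 2)*(z - 1)*(z + 4)*(z + 2)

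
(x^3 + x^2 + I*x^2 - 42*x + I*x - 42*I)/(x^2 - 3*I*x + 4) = (x^2 + x - 42)/(x - 4*I)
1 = 1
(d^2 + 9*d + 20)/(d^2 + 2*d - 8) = (d + 5)/(d - 2)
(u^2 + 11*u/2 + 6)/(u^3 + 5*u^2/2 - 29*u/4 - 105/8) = 4*(u + 4)/(4*u^2 + 4*u - 35)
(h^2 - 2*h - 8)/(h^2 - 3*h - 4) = (h + 2)/(h + 1)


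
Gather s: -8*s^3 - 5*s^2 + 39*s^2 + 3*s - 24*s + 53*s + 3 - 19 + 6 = -8*s^3 + 34*s^2 + 32*s - 10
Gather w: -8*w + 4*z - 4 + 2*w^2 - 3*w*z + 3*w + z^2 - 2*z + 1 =2*w^2 + w*(-3*z - 5) + z^2 + 2*z - 3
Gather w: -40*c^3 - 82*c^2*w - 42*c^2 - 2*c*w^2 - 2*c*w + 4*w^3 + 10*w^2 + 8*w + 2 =-40*c^3 - 42*c^2 + 4*w^3 + w^2*(10 - 2*c) + w*(-82*c^2 - 2*c + 8) + 2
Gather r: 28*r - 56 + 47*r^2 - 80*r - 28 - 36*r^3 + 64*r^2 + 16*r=-36*r^3 + 111*r^2 - 36*r - 84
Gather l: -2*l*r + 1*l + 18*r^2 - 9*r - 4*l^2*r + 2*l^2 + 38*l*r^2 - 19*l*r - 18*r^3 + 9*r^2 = l^2*(2 - 4*r) + l*(38*r^2 - 21*r + 1) - 18*r^3 + 27*r^2 - 9*r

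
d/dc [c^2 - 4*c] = 2*c - 4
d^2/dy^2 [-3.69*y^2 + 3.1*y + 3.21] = -7.38000000000000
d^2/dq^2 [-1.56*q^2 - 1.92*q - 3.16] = -3.12000000000000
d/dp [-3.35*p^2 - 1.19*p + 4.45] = -6.7*p - 1.19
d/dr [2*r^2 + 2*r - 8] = 4*r + 2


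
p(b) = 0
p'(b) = 0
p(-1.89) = 0.00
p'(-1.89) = 0.00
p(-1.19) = 0.00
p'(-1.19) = 0.00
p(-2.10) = 0.00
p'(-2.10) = 0.00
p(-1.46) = 0.00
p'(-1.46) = 0.00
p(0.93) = 0.00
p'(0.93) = 0.00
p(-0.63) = 0.00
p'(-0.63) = 0.00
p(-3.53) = 0.00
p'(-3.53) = 0.00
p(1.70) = 0.00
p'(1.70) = 0.00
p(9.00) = 0.00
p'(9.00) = 0.00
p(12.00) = 0.00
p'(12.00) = 0.00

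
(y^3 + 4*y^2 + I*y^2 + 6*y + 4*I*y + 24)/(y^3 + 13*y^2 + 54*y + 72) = (y^2 + I*y + 6)/(y^2 + 9*y + 18)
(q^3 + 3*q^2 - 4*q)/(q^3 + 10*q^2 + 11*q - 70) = q*(q^2 + 3*q - 4)/(q^3 + 10*q^2 + 11*q - 70)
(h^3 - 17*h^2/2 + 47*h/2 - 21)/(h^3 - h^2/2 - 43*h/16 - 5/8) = 8*(2*h^2 - 13*h + 21)/(16*h^2 + 24*h + 5)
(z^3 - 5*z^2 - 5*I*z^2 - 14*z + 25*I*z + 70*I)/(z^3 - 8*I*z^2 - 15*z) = (z^2 - 5*z - 14)/(z*(z - 3*I))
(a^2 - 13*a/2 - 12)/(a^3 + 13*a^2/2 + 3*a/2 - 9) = (a - 8)/(a^2 + 5*a - 6)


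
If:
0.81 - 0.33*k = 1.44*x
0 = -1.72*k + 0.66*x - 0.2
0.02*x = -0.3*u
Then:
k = 0.09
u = -0.04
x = 0.54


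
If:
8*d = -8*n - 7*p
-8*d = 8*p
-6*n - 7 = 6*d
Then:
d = -4/3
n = 1/6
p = 4/3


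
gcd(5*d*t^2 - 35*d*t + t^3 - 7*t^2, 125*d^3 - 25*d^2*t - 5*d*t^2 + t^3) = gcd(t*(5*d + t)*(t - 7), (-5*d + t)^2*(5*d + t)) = 5*d + t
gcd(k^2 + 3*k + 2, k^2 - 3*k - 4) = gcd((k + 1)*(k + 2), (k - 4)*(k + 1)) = k + 1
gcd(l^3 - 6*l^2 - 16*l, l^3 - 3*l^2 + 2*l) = l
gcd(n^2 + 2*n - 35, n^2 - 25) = n - 5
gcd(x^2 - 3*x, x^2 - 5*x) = x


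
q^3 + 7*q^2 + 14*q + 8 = (q + 1)*(q + 2)*(q + 4)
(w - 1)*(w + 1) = w^2 - 1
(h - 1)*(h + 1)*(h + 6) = h^3 + 6*h^2 - h - 6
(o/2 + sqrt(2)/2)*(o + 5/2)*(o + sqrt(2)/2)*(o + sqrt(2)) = o^4/2 + 5*o^3/4 + 5*sqrt(2)*o^3/4 + 2*o^2 + 25*sqrt(2)*o^2/8 + sqrt(2)*o/2 + 5*o + 5*sqrt(2)/4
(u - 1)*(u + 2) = u^2 + u - 2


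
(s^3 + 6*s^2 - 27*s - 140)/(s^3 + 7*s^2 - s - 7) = (s^2 - s - 20)/(s^2 - 1)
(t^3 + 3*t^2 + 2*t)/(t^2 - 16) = t*(t^2 + 3*t + 2)/(t^2 - 16)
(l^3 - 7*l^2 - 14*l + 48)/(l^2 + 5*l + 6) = (l^2 - 10*l + 16)/(l + 2)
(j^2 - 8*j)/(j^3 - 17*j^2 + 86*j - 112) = j/(j^2 - 9*j + 14)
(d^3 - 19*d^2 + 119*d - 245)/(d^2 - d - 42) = (d^2 - 12*d + 35)/(d + 6)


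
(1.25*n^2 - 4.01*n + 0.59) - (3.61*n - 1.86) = 1.25*n^2 - 7.62*n + 2.45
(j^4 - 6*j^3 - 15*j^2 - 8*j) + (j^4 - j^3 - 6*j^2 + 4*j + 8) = 2*j^4 - 7*j^3 - 21*j^2 - 4*j + 8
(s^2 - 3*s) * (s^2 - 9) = s^4 - 3*s^3 - 9*s^2 + 27*s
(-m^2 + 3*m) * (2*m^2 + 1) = -2*m^4 + 6*m^3 - m^2 + 3*m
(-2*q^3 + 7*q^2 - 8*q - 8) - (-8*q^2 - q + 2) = -2*q^3 + 15*q^2 - 7*q - 10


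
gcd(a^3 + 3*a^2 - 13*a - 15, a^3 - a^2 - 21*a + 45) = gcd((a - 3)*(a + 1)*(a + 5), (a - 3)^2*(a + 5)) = a^2 + 2*a - 15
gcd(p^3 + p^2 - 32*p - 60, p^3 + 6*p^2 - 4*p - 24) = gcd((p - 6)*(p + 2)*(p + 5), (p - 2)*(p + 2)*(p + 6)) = p + 2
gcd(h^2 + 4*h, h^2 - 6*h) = h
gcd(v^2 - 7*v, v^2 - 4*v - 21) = v - 7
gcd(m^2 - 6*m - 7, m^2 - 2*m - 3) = m + 1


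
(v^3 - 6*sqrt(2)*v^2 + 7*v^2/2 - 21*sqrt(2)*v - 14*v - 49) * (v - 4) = v^4 - 6*sqrt(2)*v^3 - v^3/2 - 28*v^2 + 3*sqrt(2)*v^2 + 7*v + 84*sqrt(2)*v + 196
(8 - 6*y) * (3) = 24 - 18*y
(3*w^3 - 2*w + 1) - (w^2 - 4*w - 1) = 3*w^3 - w^2 + 2*w + 2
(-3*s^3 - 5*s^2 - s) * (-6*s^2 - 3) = 18*s^5 + 30*s^4 + 15*s^3 + 15*s^2 + 3*s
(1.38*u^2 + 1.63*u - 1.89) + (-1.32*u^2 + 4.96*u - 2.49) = 0.0599999999999998*u^2 + 6.59*u - 4.38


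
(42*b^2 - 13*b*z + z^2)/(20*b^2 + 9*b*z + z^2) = (42*b^2 - 13*b*z + z^2)/(20*b^2 + 9*b*z + z^2)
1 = 1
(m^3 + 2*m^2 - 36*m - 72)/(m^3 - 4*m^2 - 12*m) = (m + 6)/m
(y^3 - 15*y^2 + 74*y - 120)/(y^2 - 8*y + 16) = (y^2 - 11*y + 30)/(y - 4)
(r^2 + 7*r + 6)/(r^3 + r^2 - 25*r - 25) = (r + 6)/(r^2 - 25)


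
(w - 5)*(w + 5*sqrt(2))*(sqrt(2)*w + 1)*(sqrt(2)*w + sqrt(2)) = 2*w^4 - 8*w^3 + 11*sqrt(2)*w^3 - 44*sqrt(2)*w^2 - 55*sqrt(2)*w - 40*w - 50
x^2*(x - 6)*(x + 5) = x^4 - x^3 - 30*x^2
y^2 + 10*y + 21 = (y + 3)*(y + 7)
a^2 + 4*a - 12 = (a - 2)*(a + 6)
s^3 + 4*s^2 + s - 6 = (s - 1)*(s + 2)*(s + 3)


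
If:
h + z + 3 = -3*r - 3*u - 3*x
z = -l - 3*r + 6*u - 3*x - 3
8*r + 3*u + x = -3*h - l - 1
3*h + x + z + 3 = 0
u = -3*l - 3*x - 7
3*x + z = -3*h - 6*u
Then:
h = 900/379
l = -4887/758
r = -301/758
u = -743/758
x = 1683/379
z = -5520/379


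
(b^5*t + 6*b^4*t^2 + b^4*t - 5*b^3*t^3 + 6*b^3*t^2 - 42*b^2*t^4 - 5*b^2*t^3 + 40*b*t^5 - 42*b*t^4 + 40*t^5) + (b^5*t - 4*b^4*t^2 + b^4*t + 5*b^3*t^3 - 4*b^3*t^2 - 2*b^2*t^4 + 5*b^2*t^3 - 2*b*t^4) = 2*b^5*t + 2*b^4*t^2 + 2*b^4*t + 2*b^3*t^2 - 44*b^2*t^4 + 40*b*t^5 - 44*b*t^4 + 40*t^5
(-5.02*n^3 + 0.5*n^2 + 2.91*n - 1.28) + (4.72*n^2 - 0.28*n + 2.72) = -5.02*n^3 + 5.22*n^2 + 2.63*n + 1.44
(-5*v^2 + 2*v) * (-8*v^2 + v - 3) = 40*v^4 - 21*v^3 + 17*v^2 - 6*v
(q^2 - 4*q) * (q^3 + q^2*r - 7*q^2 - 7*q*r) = q^5 + q^4*r - 11*q^4 - 11*q^3*r + 28*q^3 + 28*q^2*r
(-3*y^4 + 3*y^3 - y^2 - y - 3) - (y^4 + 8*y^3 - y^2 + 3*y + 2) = -4*y^4 - 5*y^3 - 4*y - 5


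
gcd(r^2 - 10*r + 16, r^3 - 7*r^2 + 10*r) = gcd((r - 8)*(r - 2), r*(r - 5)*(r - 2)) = r - 2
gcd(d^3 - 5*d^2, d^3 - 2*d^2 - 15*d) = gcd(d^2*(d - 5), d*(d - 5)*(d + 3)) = d^2 - 5*d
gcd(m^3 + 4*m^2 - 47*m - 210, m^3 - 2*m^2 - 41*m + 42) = m^2 - m - 42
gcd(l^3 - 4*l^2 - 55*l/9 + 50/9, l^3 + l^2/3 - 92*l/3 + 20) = l^2 - 17*l/3 + 10/3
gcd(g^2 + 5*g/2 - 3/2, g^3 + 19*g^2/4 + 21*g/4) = g + 3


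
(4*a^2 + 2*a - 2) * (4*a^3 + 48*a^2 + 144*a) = 16*a^5 + 200*a^4 + 664*a^3 + 192*a^2 - 288*a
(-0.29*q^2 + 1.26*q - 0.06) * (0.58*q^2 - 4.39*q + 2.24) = -0.1682*q^4 + 2.0039*q^3 - 6.2158*q^2 + 3.0858*q - 0.1344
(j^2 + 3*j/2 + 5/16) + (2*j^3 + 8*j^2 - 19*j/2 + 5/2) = 2*j^3 + 9*j^2 - 8*j + 45/16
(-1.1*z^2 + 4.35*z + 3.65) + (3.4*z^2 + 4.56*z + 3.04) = 2.3*z^2 + 8.91*z + 6.69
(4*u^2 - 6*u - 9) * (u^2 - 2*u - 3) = 4*u^4 - 14*u^3 - 9*u^2 + 36*u + 27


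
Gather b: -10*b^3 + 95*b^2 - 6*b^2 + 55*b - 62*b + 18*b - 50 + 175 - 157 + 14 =-10*b^3 + 89*b^2 + 11*b - 18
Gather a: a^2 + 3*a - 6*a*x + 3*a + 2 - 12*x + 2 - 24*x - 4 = a^2 + a*(6 - 6*x) - 36*x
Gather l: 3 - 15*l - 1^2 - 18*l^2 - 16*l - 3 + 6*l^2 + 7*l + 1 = -12*l^2 - 24*l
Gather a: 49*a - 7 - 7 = 49*a - 14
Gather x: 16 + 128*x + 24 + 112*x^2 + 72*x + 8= 112*x^2 + 200*x + 48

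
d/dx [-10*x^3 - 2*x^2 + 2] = 2*x*(-15*x - 2)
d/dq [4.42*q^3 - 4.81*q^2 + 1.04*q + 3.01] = 13.26*q^2 - 9.62*q + 1.04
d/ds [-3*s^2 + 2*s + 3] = 2 - 6*s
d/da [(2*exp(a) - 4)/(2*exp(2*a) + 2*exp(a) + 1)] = (-4*exp(2*a) + 16*exp(a) + 10)*exp(a)/(4*exp(4*a) + 8*exp(3*a) + 8*exp(2*a) + 4*exp(a) + 1)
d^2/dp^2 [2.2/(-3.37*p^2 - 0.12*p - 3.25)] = (49.97036*p^2 + 1.77936*p - 2.2*(6.74*p + 0.12)*(13.48*p + 0.24) + 48.191)/(3.37*p^2 + 0.12*p + 3.25)^3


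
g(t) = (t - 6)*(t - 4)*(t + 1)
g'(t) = (t - 6)*(t - 4) + (t - 6)*(t + 1) + (t - 4)*(t + 1)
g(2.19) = 22.00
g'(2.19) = -11.03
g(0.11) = 25.43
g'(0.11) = 12.06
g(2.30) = 20.76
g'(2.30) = -11.53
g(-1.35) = -13.76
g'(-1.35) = 43.77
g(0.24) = 26.86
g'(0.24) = 9.85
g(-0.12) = 22.19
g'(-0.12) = 16.20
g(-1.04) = -1.42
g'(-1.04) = 35.96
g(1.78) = 26.04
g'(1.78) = -8.53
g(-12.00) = -3168.00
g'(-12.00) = 662.00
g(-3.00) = -126.00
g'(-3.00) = 95.00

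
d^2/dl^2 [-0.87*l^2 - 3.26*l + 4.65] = -1.74000000000000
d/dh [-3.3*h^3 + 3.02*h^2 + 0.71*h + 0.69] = -9.9*h^2 + 6.04*h + 0.71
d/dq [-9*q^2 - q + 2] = -18*q - 1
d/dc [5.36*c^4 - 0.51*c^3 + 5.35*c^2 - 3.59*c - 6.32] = 21.44*c^3 - 1.53*c^2 + 10.7*c - 3.59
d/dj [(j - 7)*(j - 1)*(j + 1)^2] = 4*j^3 - 18*j^2 - 16*j + 6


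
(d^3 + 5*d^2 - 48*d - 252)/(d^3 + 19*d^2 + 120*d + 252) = (d - 7)/(d + 7)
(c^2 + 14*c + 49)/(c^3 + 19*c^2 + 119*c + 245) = 1/(c + 5)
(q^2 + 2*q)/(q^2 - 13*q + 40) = q*(q + 2)/(q^2 - 13*q + 40)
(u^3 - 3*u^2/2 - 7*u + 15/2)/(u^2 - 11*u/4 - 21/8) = 4*(-2*u^3 + 3*u^2 + 14*u - 15)/(-8*u^2 + 22*u + 21)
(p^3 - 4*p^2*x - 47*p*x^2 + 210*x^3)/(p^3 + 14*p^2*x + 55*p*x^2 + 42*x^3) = (p^2 - 11*p*x + 30*x^2)/(p^2 + 7*p*x + 6*x^2)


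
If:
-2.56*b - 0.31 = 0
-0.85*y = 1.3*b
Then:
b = -0.12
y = 0.19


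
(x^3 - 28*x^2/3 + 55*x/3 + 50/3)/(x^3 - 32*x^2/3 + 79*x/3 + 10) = (3*x^2 - 13*x - 10)/(3*x^2 - 17*x - 6)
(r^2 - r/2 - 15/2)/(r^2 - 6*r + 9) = (r + 5/2)/(r - 3)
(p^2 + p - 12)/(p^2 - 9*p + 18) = (p + 4)/(p - 6)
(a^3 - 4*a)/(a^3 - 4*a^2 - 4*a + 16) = a/(a - 4)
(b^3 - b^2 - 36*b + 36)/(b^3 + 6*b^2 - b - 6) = (b - 6)/(b + 1)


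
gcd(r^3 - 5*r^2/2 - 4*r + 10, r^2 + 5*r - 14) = r - 2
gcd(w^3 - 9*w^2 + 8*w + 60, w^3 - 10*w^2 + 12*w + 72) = w^2 - 4*w - 12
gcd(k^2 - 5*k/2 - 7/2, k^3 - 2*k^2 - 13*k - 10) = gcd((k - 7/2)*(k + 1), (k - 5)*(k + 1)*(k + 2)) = k + 1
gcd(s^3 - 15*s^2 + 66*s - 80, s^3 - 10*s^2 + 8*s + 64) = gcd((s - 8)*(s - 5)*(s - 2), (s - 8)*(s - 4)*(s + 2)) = s - 8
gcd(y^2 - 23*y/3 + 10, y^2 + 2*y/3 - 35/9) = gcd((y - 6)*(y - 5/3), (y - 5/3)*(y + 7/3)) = y - 5/3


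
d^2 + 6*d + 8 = (d + 2)*(d + 4)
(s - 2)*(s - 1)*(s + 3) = s^3 - 7*s + 6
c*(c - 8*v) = c^2 - 8*c*v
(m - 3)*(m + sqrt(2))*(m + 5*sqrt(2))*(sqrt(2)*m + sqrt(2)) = sqrt(2)*m^4 - 2*sqrt(2)*m^3 + 12*m^3 - 24*m^2 + 7*sqrt(2)*m^2 - 36*m - 20*sqrt(2)*m - 30*sqrt(2)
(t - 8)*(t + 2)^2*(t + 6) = t^4 + 2*t^3 - 52*t^2 - 200*t - 192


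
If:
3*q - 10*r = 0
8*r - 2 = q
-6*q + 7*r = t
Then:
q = 10/7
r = 3/7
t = -39/7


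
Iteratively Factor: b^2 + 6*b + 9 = (b + 3)*(b + 3)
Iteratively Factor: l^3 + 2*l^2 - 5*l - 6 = (l + 1)*(l^2 + l - 6) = (l + 1)*(l + 3)*(l - 2)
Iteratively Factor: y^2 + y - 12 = (y - 3)*(y + 4)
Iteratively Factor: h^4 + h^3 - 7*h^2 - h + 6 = (h + 3)*(h^3 - 2*h^2 - h + 2) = (h - 1)*(h + 3)*(h^2 - h - 2) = (h - 2)*(h - 1)*(h + 3)*(h + 1)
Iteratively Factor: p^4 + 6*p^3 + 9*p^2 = (p + 3)*(p^3 + 3*p^2) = p*(p + 3)*(p^2 + 3*p) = p*(p + 3)^2*(p)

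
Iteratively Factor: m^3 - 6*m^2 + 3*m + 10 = (m - 2)*(m^2 - 4*m - 5) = (m - 2)*(m + 1)*(m - 5)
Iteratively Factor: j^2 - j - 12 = (j + 3)*(j - 4)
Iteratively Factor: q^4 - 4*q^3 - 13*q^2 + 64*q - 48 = (q - 4)*(q^3 - 13*q + 12) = (q - 4)*(q - 1)*(q^2 + q - 12) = (q - 4)*(q - 1)*(q + 4)*(q - 3)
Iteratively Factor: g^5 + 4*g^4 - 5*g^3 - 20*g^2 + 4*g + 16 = (g + 4)*(g^4 - 5*g^2 + 4) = (g + 1)*(g + 4)*(g^3 - g^2 - 4*g + 4) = (g + 1)*(g + 2)*(g + 4)*(g^2 - 3*g + 2) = (g - 1)*(g + 1)*(g + 2)*(g + 4)*(g - 2)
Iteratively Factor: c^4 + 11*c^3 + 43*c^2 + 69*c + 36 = (c + 3)*(c^3 + 8*c^2 + 19*c + 12) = (c + 3)^2*(c^2 + 5*c + 4) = (c + 1)*(c + 3)^2*(c + 4)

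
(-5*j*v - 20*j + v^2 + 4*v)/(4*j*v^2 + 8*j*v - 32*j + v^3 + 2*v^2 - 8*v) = (-5*j + v)/(4*j*v - 8*j + v^2 - 2*v)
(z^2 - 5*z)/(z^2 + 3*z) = (z - 5)/(z + 3)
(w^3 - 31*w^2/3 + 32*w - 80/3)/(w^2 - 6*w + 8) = (3*w^2 - 19*w + 20)/(3*(w - 2))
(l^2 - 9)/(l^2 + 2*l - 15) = (l + 3)/(l + 5)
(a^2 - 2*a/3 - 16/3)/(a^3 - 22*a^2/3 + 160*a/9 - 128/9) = 3*(a + 2)/(3*a^2 - 14*a + 16)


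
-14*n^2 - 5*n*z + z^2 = (-7*n + z)*(2*n + z)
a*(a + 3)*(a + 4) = a^3 + 7*a^2 + 12*a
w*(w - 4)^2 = w^3 - 8*w^2 + 16*w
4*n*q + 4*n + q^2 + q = (4*n + q)*(q + 1)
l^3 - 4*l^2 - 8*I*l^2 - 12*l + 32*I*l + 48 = (l - 4)*(l - 6*I)*(l - 2*I)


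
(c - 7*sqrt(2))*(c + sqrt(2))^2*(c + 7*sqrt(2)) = c^4 + 2*sqrt(2)*c^3 - 96*c^2 - 196*sqrt(2)*c - 196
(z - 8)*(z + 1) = z^2 - 7*z - 8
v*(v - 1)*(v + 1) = v^3 - v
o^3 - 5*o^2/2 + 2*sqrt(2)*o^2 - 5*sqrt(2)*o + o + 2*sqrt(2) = (o - 2)*(o - 1/2)*(o + 2*sqrt(2))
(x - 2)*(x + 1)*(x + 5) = x^3 + 4*x^2 - 7*x - 10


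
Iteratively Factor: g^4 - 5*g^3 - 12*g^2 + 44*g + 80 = (g + 2)*(g^3 - 7*g^2 + 2*g + 40) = (g - 5)*(g + 2)*(g^2 - 2*g - 8) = (g - 5)*(g - 4)*(g + 2)*(g + 2)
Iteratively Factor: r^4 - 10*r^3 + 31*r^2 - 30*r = (r)*(r^3 - 10*r^2 + 31*r - 30) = r*(r - 3)*(r^2 - 7*r + 10) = r*(r - 5)*(r - 3)*(r - 2)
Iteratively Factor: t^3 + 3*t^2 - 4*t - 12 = (t - 2)*(t^2 + 5*t + 6) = (t - 2)*(t + 3)*(t + 2)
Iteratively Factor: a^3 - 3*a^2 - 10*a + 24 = (a - 4)*(a^2 + a - 6) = (a - 4)*(a - 2)*(a + 3)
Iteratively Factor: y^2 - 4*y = (y - 4)*(y)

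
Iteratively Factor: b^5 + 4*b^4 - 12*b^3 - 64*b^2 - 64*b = (b + 2)*(b^4 + 2*b^3 - 16*b^2 - 32*b) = b*(b + 2)*(b^3 + 2*b^2 - 16*b - 32) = b*(b + 2)^2*(b^2 - 16) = b*(b + 2)^2*(b + 4)*(b - 4)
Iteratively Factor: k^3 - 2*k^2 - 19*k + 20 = (k - 5)*(k^2 + 3*k - 4) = (k - 5)*(k + 4)*(k - 1)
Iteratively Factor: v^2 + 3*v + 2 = (v + 1)*(v + 2)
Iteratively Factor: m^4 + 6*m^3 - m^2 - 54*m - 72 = (m + 4)*(m^3 + 2*m^2 - 9*m - 18) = (m + 3)*(m + 4)*(m^2 - m - 6) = (m + 2)*(m + 3)*(m + 4)*(m - 3)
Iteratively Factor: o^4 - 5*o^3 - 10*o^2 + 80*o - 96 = (o - 4)*(o^3 - o^2 - 14*o + 24) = (o - 4)*(o + 4)*(o^2 - 5*o + 6) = (o - 4)*(o - 3)*(o + 4)*(o - 2)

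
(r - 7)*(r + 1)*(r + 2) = r^3 - 4*r^2 - 19*r - 14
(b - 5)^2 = b^2 - 10*b + 25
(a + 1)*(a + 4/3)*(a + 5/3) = a^3 + 4*a^2 + 47*a/9 + 20/9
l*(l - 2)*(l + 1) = l^3 - l^2 - 2*l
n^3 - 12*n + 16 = (n - 2)^2*(n + 4)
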